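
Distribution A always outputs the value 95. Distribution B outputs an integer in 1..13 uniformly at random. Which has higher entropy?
B

A is deterministic, so H(A) = 0. B is uniform over 13 outcomes, so H(B) = log₂(13) = 3.700 bits. Any distribution with genuine randomness has higher entropy than a deterministic one.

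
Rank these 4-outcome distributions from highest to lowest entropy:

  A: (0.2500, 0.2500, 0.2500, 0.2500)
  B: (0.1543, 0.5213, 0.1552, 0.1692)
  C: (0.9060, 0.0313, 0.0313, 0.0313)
A > B > C

Key insight: Entropy is maximized by uniform distributions and minimized by concentrated distributions.

- Uniform distributions have maximum entropy log₂(4) = 2.0000 bits
- The more "peaked" or concentrated a distribution, the lower its entropy

Entropies:
  H(A) = 2.0000 bits
  H(B) = 1.7568 bits
  H(C) = 0.5987 bits

Ranking: A > B > C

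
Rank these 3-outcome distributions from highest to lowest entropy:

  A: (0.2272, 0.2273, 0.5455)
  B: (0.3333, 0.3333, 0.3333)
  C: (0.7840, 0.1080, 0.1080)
B > A > C

Key insight: Entropy is maximized by uniform distributions and minimized by concentrated distributions.

- Uniform distributions have maximum entropy log₂(3) = 1.5850 bits
- The more "peaked" or concentrated a distribution, the lower its entropy

Entropies:
  H(A) = 1.4485 bits
  H(B) = 1.5850 bits
  H(C) = 0.9688 bits

Ranking: B > A > C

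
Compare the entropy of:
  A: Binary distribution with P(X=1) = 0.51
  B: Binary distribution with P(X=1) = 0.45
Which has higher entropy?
A

For binary distributions, entropy is maximized at p=0.5 and decreases as p moves toward 0 or 1.

H(A) = H(0.51) = 0.9997 bits
H(B) = H(0.45) = 0.9928 bits

Distribution A (p=0.51) is closer to uniform (p=0.5), so it has higher entropy.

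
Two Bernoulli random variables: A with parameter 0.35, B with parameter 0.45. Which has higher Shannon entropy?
B

For binary distributions, entropy is maximized at p=0.5 and decreases as p moves toward 0 or 1.

H(A) = H(0.35) = 0.9341 bits
H(B) = H(0.45) = 0.9928 bits

Distribution B (p=0.45) is closer to uniform (p=0.5), so it has higher entropy.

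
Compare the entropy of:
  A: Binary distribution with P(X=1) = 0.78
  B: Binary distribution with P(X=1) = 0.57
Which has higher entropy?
B

For binary distributions, entropy is maximized at p=0.5 and decreases as p moves toward 0 or 1.

H(A) = H(0.78) = 0.7602 bits
H(B) = H(0.57) = 0.9858 bits

Distribution B (p=0.57) is closer to uniform (p=0.5), so it has higher entropy.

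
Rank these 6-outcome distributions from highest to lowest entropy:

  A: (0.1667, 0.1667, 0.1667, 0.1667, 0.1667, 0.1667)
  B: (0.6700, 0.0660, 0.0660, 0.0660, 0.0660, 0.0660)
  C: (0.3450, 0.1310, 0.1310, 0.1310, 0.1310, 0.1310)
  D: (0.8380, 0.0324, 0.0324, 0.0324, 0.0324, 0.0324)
A > C > B > D

Key insight: Entropy is maximized by uniform distributions and minimized by concentrated distributions.

Entropies:
  H(A) = 2.5850 bits
  H(B) = 1.6812 bits
  H(C) = 2.4504 bits
  H(D) = 1.0152 bits

Ranking: A > C > B > D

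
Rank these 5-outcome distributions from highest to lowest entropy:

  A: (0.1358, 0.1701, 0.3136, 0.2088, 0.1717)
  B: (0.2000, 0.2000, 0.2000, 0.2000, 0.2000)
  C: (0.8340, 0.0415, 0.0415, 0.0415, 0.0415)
B > A > C

Key insight: Entropy is maximized by uniform distributions and minimized by concentrated distributions.

- Uniform distributions have maximum entropy log₂(5) = 2.3219 bits
- The more "peaked" or concentrated a distribution, the lower its entropy

Entropies:
  H(A) = 2.2589 bits
  H(B) = 2.3219 bits
  H(C) = 0.9805 bits

Ranking: B > A > C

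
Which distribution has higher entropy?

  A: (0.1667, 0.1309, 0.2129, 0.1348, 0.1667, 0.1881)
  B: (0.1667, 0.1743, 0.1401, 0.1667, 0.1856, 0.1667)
B

Both distributions are close to uniform, making this a harder comparison.

H(A) = 2.5639 bits
H(B) = 2.5800 bits

The distribution closer to uniform has higher entropy.
Answer: B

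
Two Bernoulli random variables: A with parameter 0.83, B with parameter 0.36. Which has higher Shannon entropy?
B

For binary distributions, entropy is maximized at p=0.5 and decreases as p moves toward 0 or 1.

H(A) = H(0.83) = 0.6577 bits
H(B) = H(0.36) = 0.9427 bits

Distribution B (p=0.36) is closer to uniform (p=0.5), so it has higher entropy.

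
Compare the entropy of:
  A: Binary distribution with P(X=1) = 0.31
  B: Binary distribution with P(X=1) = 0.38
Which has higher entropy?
B

For binary distributions, entropy is maximized at p=0.5 and decreases as p moves toward 0 or 1.

H(A) = H(0.31) = 0.8932 bits
H(B) = H(0.38) = 0.9580 bits

Distribution B (p=0.38) is closer to uniform (p=0.5), so it has higher entropy.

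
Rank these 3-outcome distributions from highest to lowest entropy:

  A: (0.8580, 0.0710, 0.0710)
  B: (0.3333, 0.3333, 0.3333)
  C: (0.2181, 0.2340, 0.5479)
B > C > A

Key insight: Entropy is maximized by uniform distributions and minimized by concentrated distributions.

- Uniform distributions have maximum entropy log₂(3) = 1.5850 bits
- The more "peaked" or concentrated a distribution, the lower its entropy

Entropies:
  H(A) = 0.7315 bits
  H(B) = 1.5850 bits
  H(C) = 1.4451 bits

Ranking: B > C > A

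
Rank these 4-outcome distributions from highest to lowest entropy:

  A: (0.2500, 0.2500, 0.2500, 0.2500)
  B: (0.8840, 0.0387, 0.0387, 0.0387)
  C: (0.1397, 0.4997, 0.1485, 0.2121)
A > C > B

Key insight: Entropy is maximized by uniform distributions and minimized by concentrated distributions.

- Uniform distributions have maximum entropy log₂(4) = 2.0000 bits
- The more "peaked" or concentrated a distribution, the lower its entropy

Entropies:
  H(A) = 2.0000 bits
  H(B) = 0.7016 bits
  H(C) = 1.7799 bits

Ranking: A > C > B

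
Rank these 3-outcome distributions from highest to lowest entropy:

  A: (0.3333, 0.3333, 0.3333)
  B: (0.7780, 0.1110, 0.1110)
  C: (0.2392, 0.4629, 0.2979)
A > C > B

Key insight: Entropy is maximized by uniform distributions and minimized by concentrated distributions.

- Uniform distributions have maximum entropy log₂(3) = 1.5850 bits
- The more "peaked" or concentrated a distribution, the lower its entropy

Entropies:
  H(A) = 1.5850 bits
  H(B) = 0.9858 bits
  H(C) = 1.5285 bits

Ranking: A > C > B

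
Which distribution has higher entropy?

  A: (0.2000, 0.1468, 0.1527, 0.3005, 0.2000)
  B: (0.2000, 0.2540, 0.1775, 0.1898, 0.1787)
B

Both distributions are close to uniform, making this a harder comparison.

H(A) = 2.2704 bits
H(B) = 2.3083 bits

The distribution closer to uniform has higher entropy.
Answer: B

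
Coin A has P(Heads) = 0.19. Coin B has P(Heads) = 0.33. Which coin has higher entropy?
B

For binary distributions, entropy is maximized at p=0.5 and decreases as p moves toward 0 or 1.

H(A) = H(0.19) = 0.7015 bits
H(B) = H(0.33) = 0.9149 bits

Distribution B (p=0.33) is closer to uniform (p=0.5), so it has higher entropy.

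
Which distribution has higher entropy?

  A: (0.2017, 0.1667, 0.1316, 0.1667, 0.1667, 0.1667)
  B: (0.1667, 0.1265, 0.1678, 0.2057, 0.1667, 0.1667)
A

Both distributions are close to uniform, making this a harder comparison.

H(A) = 2.5743 bits
H(B) = 2.5712 bits

The distribution closer to uniform has higher entropy.
Answer: A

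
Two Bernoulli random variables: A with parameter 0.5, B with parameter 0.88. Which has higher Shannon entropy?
A

For binary distributions, entropy is maximized at p=0.5 and decreases as p moves toward 0 or 1.

H(A) = H(0.5) = 1.0000 bits
H(B) = H(0.88) = 0.5294 bits

Distribution A (p=0.5) is closer to uniform (p=0.5), so it has higher entropy.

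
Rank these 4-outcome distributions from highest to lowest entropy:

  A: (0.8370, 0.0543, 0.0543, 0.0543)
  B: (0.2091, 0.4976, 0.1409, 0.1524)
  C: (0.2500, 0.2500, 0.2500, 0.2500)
C > B > A

Key insight: Entropy is maximized by uniform distributions and minimized by concentrated distributions.

- Uniform distributions have maximum entropy log₂(4) = 2.0000 bits
- The more "peaked" or concentrated a distribution, the lower its entropy

Entropies:
  H(A) = 0.8998 bits
  H(B) = 1.7851 bits
  H(C) = 2.0000 bits

Ranking: C > B > A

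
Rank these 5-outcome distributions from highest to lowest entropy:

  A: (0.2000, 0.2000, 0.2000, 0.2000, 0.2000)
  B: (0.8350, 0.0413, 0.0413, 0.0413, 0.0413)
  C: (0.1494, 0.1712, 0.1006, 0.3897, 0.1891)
A > C > B

Key insight: Entropy is maximized by uniform distributions and minimized by concentrated distributions.

- Uniform distributions have maximum entropy log₂(5) = 2.3219 bits
- The more "peaked" or concentrated a distribution, the lower its entropy

Entropies:
  H(A) = 2.3219 bits
  H(B) = 0.9761 bits
  H(C) = 2.1632 bits

Ranking: A > C > B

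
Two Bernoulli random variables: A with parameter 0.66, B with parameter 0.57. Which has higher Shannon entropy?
B

For binary distributions, entropy is maximized at p=0.5 and decreases as p moves toward 0 or 1.

H(A) = H(0.66) = 0.9248 bits
H(B) = H(0.57) = 0.9858 bits

Distribution B (p=0.57) is closer to uniform (p=0.5), so it has higher entropy.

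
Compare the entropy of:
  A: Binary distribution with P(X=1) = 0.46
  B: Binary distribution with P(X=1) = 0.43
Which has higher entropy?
A

For binary distributions, entropy is maximized at p=0.5 and decreases as p moves toward 0 or 1.

H(A) = H(0.46) = 0.9954 bits
H(B) = H(0.43) = 0.9858 bits

Distribution A (p=0.46) is closer to uniform (p=0.5), so it has higher entropy.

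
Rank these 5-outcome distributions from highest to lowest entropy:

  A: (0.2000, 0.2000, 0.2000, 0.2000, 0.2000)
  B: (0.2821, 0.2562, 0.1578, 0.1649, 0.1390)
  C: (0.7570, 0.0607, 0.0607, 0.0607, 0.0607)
A > B > C

Key insight: Entropy is maximized by uniform distributions and minimized by concentrated distributions.

- Uniform distributions have maximum entropy log₂(5) = 2.3219 bits
- The more "peaked" or concentrated a distribution, the lower its entropy

Entropies:
  H(A) = 2.3219 bits
  H(B) = 2.2632 bits
  H(C) = 1.2860 bits

Ranking: A > B > C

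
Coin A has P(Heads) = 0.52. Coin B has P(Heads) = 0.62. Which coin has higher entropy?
A

For binary distributions, entropy is maximized at p=0.5 and decreases as p moves toward 0 or 1.

H(A) = H(0.52) = 0.9988 bits
H(B) = H(0.62) = 0.9580 bits

Distribution A (p=0.52) is closer to uniform (p=0.5), so it has higher entropy.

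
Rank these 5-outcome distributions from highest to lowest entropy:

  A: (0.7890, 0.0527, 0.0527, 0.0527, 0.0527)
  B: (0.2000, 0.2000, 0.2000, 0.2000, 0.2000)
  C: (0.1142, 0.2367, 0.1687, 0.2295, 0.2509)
B > C > A

Key insight: Entropy is maximized by uniform distributions and minimized by concentrated distributions.

- Uniform distributions have maximum entropy log₂(5) = 2.3219 bits
- The more "peaked" or concentrated a distribution, the lower its entropy

Entropies:
  H(A) = 1.1654 bits
  H(B) = 2.3219 bits
  H(C) = 2.2705 bits

Ranking: B > C > A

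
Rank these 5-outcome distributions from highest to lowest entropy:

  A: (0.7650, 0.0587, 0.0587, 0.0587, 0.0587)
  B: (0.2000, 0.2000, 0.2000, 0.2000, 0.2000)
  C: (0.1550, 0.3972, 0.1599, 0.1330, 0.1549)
B > C > A

Key insight: Entropy is maximized by uniform distributions and minimized by concentrated distributions.

- Uniform distributions have maximum entropy log₂(5) = 2.3219 bits
- The more "peaked" or concentrated a distribution, the lower its entropy

Entropies:
  H(A) = 1.2566 bits
  H(B) = 2.3219 bits
  H(C) = 2.1727 bits

Ranking: B > C > A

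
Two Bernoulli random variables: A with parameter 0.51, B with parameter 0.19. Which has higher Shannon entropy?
A

For binary distributions, entropy is maximized at p=0.5 and decreases as p moves toward 0 or 1.

H(A) = H(0.51) = 0.9997 bits
H(B) = H(0.19) = 0.7015 bits

Distribution A (p=0.51) is closer to uniform (p=0.5), so it has higher entropy.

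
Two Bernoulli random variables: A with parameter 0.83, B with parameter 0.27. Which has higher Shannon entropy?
B

For binary distributions, entropy is maximized at p=0.5 and decreases as p moves toward 0 or 1.

H(A) = H(0.83) = 0.6577 bits
H(B) = H(0.27) = 0.8415 bits

Distribution B (p=0.27) is closer to uniform (p=0.5), so it has higher entropy.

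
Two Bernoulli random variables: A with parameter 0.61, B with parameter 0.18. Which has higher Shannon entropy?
A

For binary distributions, entropy is maximized at p=0.5 and decreases as p moves toward 0 or 1.

H(A) = H(0.61) = 0.9648 bits
H(B) = H(0.18) = 0.6801 bits

Distribution A (p=0.61) is closer to uniform (p=0.5), so it has higher entropy.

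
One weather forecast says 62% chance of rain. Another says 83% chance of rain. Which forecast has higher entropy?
62% forecast

Treat each forecast as a Bernoulli distribution. Binary entropy is maximized at p=0.5 and falls off symmetrically toward 0 or 1. The 62% forecast is closer to 50%, so it is more uncertain. H(62%) ≈ 0.958 bits, H(83%) ≈ 0.658 bits.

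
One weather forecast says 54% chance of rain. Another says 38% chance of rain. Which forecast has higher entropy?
54% forecast

Treat each forecast as a Bernoulli distribution. Binary entropy is maximized at p=0.5 and falls off symmetrically toward 0 or 1. The 54% forecast is closer to 50%, so it is more uncertain. H(54%) ≈ 0.995 bits, H(38%) ≈ 0.958 bits.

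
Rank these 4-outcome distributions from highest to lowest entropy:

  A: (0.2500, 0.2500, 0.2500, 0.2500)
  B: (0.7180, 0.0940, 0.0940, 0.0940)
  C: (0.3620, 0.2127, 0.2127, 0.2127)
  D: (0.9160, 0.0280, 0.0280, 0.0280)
A > C > B > D

Key insight: Entropy is maximized by uniform distributions and minimized by concentrated distributions.

Entropies:
  H(A) = 2.0000 bits
  H(B) = 1.3051 bits
  H(C) = 1.9555 bits
  H(D) = 0.5493 bits

Ranking: A > C > B > D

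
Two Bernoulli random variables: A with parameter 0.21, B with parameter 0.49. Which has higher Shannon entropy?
B

For binary distributions, entropy is maximized at p=0.5 and decreases as p moves toward 0 or 1.

H(A) = H(0.21) = 0.7415 bits
H(B) = H(0.49) = 0.9997 bits

Distribution B (p=0.49) is closer to uniform (p=0.5), so it has higher entropy.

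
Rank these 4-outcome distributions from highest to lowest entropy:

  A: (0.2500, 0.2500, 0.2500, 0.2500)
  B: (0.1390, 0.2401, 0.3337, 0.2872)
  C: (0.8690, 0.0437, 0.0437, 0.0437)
A > B > C

Key insight: Entropy is maximized by uniform distributions and minimized by concentrated distributions.

- Uniform distributions have maximum entropy log₂(4) = 2.0000 bits
- The more "peaked" or concentrated a distribution, the lower its entropy

Entropies:
  H(A) = 2.0000 bits
  H(B) = 1.9352 bits
  H(C) = 0.7678 bits

Ranking: A > B > C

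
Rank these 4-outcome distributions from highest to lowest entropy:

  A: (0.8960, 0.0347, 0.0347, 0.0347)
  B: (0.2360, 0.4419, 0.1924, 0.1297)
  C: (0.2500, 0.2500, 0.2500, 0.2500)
C > B > A

Key insight: Entropy is maximized by uniform distributions and minimized by concentrated distributions.

- Uniform distributions have maximum entropy log₂(4) = 2.0000 bits
- The more "peaked" or concentrated a distribution, the lower its entropy

Entropies:
  H(A) = 0.6464 bits
  H(B) = 1.8520 bits
  H(C) = 2.0000 bits

Ranking: C > B > A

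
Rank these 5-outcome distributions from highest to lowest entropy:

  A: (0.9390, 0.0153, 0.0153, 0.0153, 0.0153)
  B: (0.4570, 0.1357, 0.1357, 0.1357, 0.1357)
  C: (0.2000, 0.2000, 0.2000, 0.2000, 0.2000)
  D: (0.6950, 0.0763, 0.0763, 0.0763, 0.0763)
C > B > D > A

Key insight: Entropy is maximized by uniform distributions and minimized by concentrated distributions.

Entropies:
  H(A) = 0.4534 bits
  H(B) = 2.0807 bits
  H(C) = 2.3219 bits
  H(D) = 1.4973 bits

Ranking: C > B > D > A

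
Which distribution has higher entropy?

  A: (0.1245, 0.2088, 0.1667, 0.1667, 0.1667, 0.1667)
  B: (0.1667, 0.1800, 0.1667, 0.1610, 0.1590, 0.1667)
B

Both distributions are close to uniform, making this a harder comparison.

H(A) = 2.5694 bits
H(B) = 2.5838 bits

The distribution closer to uniform has higher entropy.
Answer: B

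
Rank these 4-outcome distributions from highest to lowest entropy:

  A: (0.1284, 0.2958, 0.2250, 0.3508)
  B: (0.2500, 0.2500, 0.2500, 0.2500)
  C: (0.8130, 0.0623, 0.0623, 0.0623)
B > A > C

Key insight: Entropy is maximized by uniform distributions and minimized by concentrated distributions.

- Uniform distributions have maximum entropy log₂(4) = 2.0000 bits
- The more "peaked" or concentrated a distribution, the lower its entropy

Entropies:
  H(A) = 1.9144 bits
  H(B) = 2.0000 bits
  H(C) = 0.9915 bits

Ranking: B > A > C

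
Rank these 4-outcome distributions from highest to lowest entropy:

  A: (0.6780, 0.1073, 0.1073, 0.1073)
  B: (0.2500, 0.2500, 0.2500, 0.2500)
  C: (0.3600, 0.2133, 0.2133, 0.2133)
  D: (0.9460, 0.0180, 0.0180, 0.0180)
B > C > A > D

Key insight: Entropy is maximized by uniform distributions and minimized by concentrated distributions.

Entropies:
  H(A) = 1.4169 bits
  H(B) = 2.0000 bits
  H(C) = 1.9571 bits
  H(D) = 0.3887 bits

Ranking: B > C > A > D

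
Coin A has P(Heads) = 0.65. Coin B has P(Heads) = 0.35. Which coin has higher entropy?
Equal

For binary distributions, entropy is maximized at p=0.5 and decreases as p moves toward 0 or 1.

H(A) = H(0.65) = 0.9341 bits
H(B) = H(0.35) = 0.9341 bits

Both distributions are equally far from uniform (|0.65-0.5| = |0.35-0.5|), so they have the same entropy.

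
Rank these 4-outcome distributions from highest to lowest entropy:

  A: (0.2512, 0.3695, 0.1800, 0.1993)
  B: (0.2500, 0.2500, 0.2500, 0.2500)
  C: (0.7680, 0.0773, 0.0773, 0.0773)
B > A > C

Key insight: Entropy is maximized by uniform distributions and minimized by concentrated distributions.

- Uniform distributions have maximum entropy log₂(4) = 2.0000 bits
- The more "peaked" or concentrated a distribution, the lower its entropy

Entropies:
  H(A) = 1.9405 bits
  H(B) = 2.0000 bits
  H(C) = 1.1492 bits

Ranking: B > A > C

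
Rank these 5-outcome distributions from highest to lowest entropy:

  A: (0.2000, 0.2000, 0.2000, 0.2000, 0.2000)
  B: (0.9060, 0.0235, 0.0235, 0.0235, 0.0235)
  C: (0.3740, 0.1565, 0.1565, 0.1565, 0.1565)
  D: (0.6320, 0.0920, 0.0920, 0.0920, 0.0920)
A > C > D > B

Key insight: Entropy is maximized by uniform distributions and minimized by concentrated distributions.

Entropies:
  H(A) = 2.3219 bits
  H(B) = 0.6377 bits
  H(C) = 2.2057 bits
  H(D) = 1.6851 bits

Ranking: A > C > D > B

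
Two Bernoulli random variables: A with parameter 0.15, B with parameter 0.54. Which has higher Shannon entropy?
B

For binary distributions, entropy is maximized at p=0.5 and decreases as p moves toward 0 or 1.

H(A) = H(0.15) = 0.6098 bits
H(B) = H(0.54) = 0.9954 bits

Distribution B (p=0.54) is closer to uniform (p=0.5), so it has higher entropy.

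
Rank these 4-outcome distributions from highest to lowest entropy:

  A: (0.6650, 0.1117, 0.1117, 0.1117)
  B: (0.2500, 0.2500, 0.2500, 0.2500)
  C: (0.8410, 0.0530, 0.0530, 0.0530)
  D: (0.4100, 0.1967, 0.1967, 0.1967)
B > D > A > C

Key insight: Entropy is maximized by uniform distributions and minimized by concentrated distributions.

Entropies:
  H(A) = 1.4509 bits
  H(B) = 2.0000 bits
  H(C) = 0.8839 bits
  H(D) = 1.9116 bits

Ranking: B > D > A > C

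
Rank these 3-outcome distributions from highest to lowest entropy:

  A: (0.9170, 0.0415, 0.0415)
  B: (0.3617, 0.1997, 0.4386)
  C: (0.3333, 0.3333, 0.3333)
C > B > A

Key insight: Entropy is maximized by uniform distributions and minimized by concentrated distributions.

- Uniform distributions have maximum entropy log₂(3) = 1.5850 bits
- The more "peaked" or concentrated a distribution, the lower its entropy

Entropies:
  H(A) = 0.4957 bits
  H(B) = 1.5163 bits
  H(C) = 1.5850 bits

Ranking: C > B > A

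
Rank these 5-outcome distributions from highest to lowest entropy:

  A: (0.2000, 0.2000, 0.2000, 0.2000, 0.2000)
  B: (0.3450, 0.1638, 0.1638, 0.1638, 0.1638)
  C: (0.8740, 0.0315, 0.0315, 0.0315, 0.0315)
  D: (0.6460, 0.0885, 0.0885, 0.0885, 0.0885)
A > B > D > C

Key insight: Entropy is maximized by uniform distributions and minimized by concentrated distributions.

Entropies:
  H(A) = 2.3219 bits
  H(B) = 2.2395 bits
  H(C) = 0.7984 bits
  H(D) = 1.6456 bits

Ranking: A > B > D > C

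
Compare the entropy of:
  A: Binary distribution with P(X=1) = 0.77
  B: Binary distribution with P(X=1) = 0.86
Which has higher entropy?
A

For binary distributions, entropy is maximized at p=0.5 and decreases as p moves toward 0 or 1.

H(A) = H(0.77) = 0.7780 bits
H(B) = H(0.86) = 0.5842 bits

Distribution A (p=0.77) is closer to uniform (p=0.5), so it has higher entropy.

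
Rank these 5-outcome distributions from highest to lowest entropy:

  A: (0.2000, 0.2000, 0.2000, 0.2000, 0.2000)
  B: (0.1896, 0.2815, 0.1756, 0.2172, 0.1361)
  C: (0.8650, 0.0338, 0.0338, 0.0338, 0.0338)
A > B > C

Key insight: Entropy is maximized by uniform distributions and minimized by concentrated distributions.

- Uniform distributions have maximum entropy log₂(5) = 2.3219 bits
- The more "peaked" or concentrated a distribution, the lower its entropy

Entropies:
  H(A) = 2.3219 bits
  H(B) = 2.2804 bits
  H(C) = 0.8410 bits

Ranking: A > B > C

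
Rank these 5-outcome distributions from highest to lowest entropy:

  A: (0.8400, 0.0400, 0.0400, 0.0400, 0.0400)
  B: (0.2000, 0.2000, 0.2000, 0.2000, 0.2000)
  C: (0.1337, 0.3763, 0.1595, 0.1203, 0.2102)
B > C > A

Key insight: Entropy is maximized by uniform distributions and minimized by concentrated distributions.

- Uniform distributions have maximum entropy log₂(5) = 2.3219 bits
- The more "peaked" or concentrated a distribution, the lower its entropy

Entropies:
  H(A) = 0.9543 bits
  H(B) = 2.3219 bits
  H(C) = 2.1817 bits

Ranking: B > C > A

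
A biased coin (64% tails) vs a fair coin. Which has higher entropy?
Fair coin

The fair coin is uniform (p=0.5), maximizing binary entropy at 1 bit. The biased coin has H(0.64) ≈ 0.943 bits — its outcome is more predictable, so its entropy is lower.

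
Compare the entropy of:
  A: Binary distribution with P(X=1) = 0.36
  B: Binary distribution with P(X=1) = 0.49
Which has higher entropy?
B

For binary distributions, entropy is maximized at p=0.5 and decreases as p moves toward 0 or 1.

H(A) = H(0.36) = 0.9427 bits
H(B) = H(0.49) = 0.9997 bits

Distribution B (p=0.49) is closer to uniform (p=0.5), so it has higher entropy.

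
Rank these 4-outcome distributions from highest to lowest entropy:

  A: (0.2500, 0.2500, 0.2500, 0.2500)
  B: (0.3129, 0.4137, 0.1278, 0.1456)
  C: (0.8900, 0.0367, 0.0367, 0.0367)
A > B > C

Key insight: Entropy is maximized by uniform distributions and minimized by concentrated distributions.

- Uniform distributions have maximum entropy log₂(4) = 2.0000 bits
- The more "peaked" or concentrated a distribution, the lower its entropy

Entropies:
  H(A) = 2.0000 bits
  H(B) = 1.8354 bits
  H(C) = 0.6743 bits

Ranking: A > B > C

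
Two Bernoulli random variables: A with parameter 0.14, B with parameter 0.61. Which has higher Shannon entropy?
B

For binary distributions, entropy is maximized at p=0.5 and decreases as p moves toward 0 or 1.

H(A) = H(0.14) = 0.5842 bits
H(B) = H(0.61) = 0.9648 bits

Distribution B (p=0.61) is closer to uniform (p=0.5), so it has higher entropy.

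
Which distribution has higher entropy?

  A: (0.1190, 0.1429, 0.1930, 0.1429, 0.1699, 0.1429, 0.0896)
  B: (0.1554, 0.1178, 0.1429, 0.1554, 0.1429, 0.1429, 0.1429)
B

Both distributions are close to uniform, making this a harder comparison.

H(A) = 2.7729 bits
H(B) = 2.8024 bits

The distribution closer to uniform has higher entropy.
Answer: B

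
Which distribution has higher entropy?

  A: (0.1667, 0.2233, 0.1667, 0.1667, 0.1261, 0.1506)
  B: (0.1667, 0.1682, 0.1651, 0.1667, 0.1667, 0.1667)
B

Both distributions are close to uniform, making this a harder comparison.

H(A) = 2.5635 bits
H(B) = 2.5849 bits

The distribution closer to uniform has higher entropy.
Answer: B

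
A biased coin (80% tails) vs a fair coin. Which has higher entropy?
Fair coin

The fair coin is uniform (p=0.5), maximizing binary entropy at 1 bit. The biased coin has H(0.80) ≈ 0.722 bits — its outcome is more predictable, so its entropy is lower.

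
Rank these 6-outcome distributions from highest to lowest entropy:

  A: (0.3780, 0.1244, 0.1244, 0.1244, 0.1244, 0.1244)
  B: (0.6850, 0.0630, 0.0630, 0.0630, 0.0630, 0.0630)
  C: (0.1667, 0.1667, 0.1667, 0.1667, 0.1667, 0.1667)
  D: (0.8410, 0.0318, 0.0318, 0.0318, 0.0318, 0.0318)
C > A > B > D

Key insight: Entropy is maximized by uniform distributions and minimized by concentrated distributions.

Entropies:
  H(A) = 2.4009 bits
  H(B) = 1.6303 bits
  H(C) = 2.5850 bits
  H(D) = 1.0011 bits

Ranking: C > A > B > D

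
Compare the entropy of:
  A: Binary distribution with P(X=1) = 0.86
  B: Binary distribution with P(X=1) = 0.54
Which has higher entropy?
B

For binary distributions, entropy is maximized at p=0.5 and decreases as p moves toward 0 or 1.

H(A) = H(0.86) = 0.5842 bits
H(B) = H(0.54) = 0.9954 bits

Distribution B (p=0.54) is closer to uniform (p=0.5), so it has higher entropy.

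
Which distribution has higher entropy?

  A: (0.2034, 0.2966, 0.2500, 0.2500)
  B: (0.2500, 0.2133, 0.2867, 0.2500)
B

Both distributions are close to uniform, making this a harder comparison.

H(A) = 1.9874 bits
H(B) = 1.9922 bits

The distribution closer to uniform has higher entropy.
Answer: B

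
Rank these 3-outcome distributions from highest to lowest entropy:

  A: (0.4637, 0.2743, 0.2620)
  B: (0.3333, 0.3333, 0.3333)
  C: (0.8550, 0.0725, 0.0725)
B > A > C

Key insight: Entropy is maximized by uniform distributions and minimized by concentrated distributions.

- Uniform distributions have maximum entropy log₂(3) = 1.5850 bits
- The more "peaked" or concentrated a distribution, the lower its entropy

Entropies:
  H(A) = 1.5323 bits
  H(B) = 1.5850 bits
  H(C) = 0.7422 bits

Ranking: B > A > C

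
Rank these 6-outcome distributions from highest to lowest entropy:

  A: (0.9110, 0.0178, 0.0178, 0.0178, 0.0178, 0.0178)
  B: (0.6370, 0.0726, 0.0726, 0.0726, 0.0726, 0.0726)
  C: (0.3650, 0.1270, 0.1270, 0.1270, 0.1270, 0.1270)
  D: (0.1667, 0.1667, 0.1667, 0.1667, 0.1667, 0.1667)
D > C > B > A

Key insight: Entropy is maximized by uniform distributions and minimized by concentrated distributions.

Entropies:
  H(A) = 0.6398 bits
  H(B) = 1.7880 bits
  H(C) = 2.4212 bits
  H(D) = 2.5850 bits

Ranking: D > C > B > A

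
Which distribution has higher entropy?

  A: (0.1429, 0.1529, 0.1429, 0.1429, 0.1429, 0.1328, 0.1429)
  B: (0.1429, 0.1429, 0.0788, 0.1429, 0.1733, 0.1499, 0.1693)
A

Both distributions are close to uniform, making this a harder comparison.

H(A) = 2.8063 bits
H(B) = 2.7746 bits

The distribution closer to uniform has higher entropy.
Answer: A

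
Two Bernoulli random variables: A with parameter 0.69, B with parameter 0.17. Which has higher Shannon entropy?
A

For binary distributions, entropy is maximized at p=0.5 and decreases as p moves toward 0 or 1.

H(A) = H(0.69) = 0.8932 bits
H(B) = H(0.17) = 0.6577 bits

Distribution A (p=0.69) is closer to uniform (p=0.5), so it has higher entropy.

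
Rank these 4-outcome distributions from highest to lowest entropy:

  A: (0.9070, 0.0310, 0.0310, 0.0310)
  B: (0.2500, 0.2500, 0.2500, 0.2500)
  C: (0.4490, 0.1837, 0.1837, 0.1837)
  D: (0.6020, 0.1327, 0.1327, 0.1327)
B > C > D > A

Key insight: Entropy is maximized by uniform distributions and minimized by concentrated distributions.

Entropies:
  H(A) = 0.5938 bits
  H(B) = 2.0000 bits
  H(C) = 1.8658 bits
  H(D) = 1.6006 bits

Ranking: B > C > D > A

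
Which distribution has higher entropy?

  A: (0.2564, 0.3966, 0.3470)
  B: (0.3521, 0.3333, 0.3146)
B

Both distributions are close to uniform, making this a harder comparison.

H(A) = 1.5625 bits
H(B) = 1.5834 bits

The distribution closer to uniform has higher entropy.
Answer: B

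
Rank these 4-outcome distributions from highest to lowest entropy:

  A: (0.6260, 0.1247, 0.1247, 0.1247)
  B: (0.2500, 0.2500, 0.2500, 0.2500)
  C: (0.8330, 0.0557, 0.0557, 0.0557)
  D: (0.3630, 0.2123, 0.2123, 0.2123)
B > D > A > C

Key insight: Entropy is maximized by uniform distributions and minimized by concentrated distributions.

Entropies:
  H(A) = 1.5465 bits
  H(B) = 2.0000 bits
  H(C) = 0.9155 bits
  H(D) = 1.9548 bits

Ranking: B > D > A > C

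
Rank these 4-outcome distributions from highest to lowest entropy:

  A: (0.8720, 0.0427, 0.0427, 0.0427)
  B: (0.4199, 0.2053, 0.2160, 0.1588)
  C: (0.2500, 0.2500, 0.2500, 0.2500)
C > B > A

Key insight: Entropy is maximized by uniform distributions and minimized by concentrated distributions.

- Uniform distributions have maximum entropy log₂(4) = 2.0000 bits
- The more "peaked" or concentrated a distribution, the lower its entropy

Entropies:
  H(A) = 0.7548 bits
  H(B) = 1.8937 bits
  H(C) = 2.0000 bits

Ranking: C > B > A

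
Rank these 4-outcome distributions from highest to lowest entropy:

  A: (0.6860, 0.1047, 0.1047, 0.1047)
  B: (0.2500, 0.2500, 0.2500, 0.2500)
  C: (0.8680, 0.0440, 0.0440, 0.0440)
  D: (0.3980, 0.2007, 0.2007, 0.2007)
B > D > A > C

Key insight: Entropy is maximized by uniform distributions and minimized by concentrated distributions.

Entropies:
  H(A) = 1.3954 bits
  H(B) = 2.0000 bits
  H(C) = 0.7721 bits
  H(D) = 1.9239 bits

Ranking: B > D > A > C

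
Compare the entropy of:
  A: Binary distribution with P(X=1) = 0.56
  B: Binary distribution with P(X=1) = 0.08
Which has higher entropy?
A

For binary distributions, entropy is maximized at p=0.5 and decreases as p moves toward 0 or 1.

H(A) = H(0.56) = 0.9896 bits
H(B) = H(0.08) = 0.4022 bits

Distribution A (p=0.56) is closer to uniform (p=0.5), so it has higher entropy.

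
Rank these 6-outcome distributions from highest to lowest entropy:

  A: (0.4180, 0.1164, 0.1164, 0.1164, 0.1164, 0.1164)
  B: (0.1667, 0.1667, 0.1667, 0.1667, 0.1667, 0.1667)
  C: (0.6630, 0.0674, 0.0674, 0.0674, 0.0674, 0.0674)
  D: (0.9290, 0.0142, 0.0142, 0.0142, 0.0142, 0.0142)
B > A > C > D

Key insight: Entropy is maximized by uniform distributions and minimized by concentrated distributions.

Entropies:
  H(A) = 2.3319 bits
  H(B) = 2.5850 bits
  H(C) = 1.7044 bits
  H(D) = 0.5345 bits

Ranking: B > A > C > D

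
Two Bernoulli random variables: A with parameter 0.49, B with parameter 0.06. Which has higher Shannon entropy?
A

For binary distributions, entropy is maximized at p=0.5 and decreases as p moves toward 0 or 1.

H(A) = H(0.49) = 0.9997 bits
H(B) = H(0.06) = 0.3274 bits

Distribution A (p=0.49) is closer to uniform (p=0.5), so it has higher entropy.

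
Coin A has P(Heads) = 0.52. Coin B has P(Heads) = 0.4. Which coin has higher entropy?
A

For binary distributions, entropy is maximized at p=0.5 and decreases as p moves toward 0 or 1.

H(A) = H(0.52) = 0.9988 bits
H(B) = H(0.4) = 0.9710 bits

Distribution A (p=0.52) is closer to uniform (p=0.5), so it has higher entropy.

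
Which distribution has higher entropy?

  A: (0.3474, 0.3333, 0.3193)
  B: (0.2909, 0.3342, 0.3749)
A

Both distributions are close to uniform, making this a harder comparison.

H(A) = 1.5841 bits
H(B) = 1.5773 bits

The distribution closer to uniform has higher entropy.
Answer: A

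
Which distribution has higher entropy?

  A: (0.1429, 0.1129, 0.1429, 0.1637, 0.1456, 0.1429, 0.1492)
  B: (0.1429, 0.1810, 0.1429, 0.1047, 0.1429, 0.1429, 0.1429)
A

Both distributions are close to uniform, making this a harder comparison.

H(A) = 2.8001 bits
H(B) = 2.7925 bits

The distribution closer to uniform has higher entropy.
Answer: A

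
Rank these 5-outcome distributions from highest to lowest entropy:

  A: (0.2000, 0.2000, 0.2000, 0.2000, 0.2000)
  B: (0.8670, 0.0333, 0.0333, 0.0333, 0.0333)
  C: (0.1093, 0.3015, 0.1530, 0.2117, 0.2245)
A > C > B

Key insight: Entropy is maximized by uniform distributions and minimized by concentrated distributions.

- Uniform distributions have maximum entropy log₂(5) = 2.3219 bits
- The more "peaked" or concentrated a distribution, the lower its entropy

Entropies:
  H(A) = 2.3219 bits
  H(B) = 0.8316 bits
  H(C) = 2.2430 bits

Ranking: A > C > B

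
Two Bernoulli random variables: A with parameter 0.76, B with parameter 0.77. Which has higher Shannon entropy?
A

For binary distributions, entropy is maximized at p=0.5 and decreases as p moves toward 0 or 1.

H(A) = H(0.76) = 0.7950 bits
H(B) = H(0.77) = 0.7780 bits

Distribution A (p=0.76) is closer to uniform (p=0.5), so it has higher entropy.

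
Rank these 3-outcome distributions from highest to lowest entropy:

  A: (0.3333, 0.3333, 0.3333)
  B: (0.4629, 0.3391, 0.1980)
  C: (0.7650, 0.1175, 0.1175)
A > B > C

Key insight: Entropy is maximized by uniform distributions and minimized by concentrated distributions.

- Uniform distributions have maximum entropy log₂(3) = 1.5850 bits
- The more "peaked" or concentrated a distribution, the lower its entropy

Entropies:
  H(A) = 1.5850 bits
  H(B) = 1.5060 bits
  H(C) = 1.0216 bits

Ranking: A > B > C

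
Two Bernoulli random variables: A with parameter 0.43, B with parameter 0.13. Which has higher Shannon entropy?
A

For binary distributions, entropy is maximized at p=0.5 and decreases as p moves toward 0 or 1.

H(A) = H(0.43) = 0.9858 bits
H(B) = H(0.13) = 0.5574 bits

Distribution A (p=0.43) is closer to uniform (p=0.5), so it has higher entropy.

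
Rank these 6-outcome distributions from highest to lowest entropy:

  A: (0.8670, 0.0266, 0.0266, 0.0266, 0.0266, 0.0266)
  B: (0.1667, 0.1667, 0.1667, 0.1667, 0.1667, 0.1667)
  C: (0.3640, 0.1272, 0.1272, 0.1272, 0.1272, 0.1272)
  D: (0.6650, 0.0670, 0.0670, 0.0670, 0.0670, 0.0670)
B > C > D > A

Key insight: Entropy is maximized by uniform distributions and minimized by concentrated distributions.

Entropies:
  H(A) = 0.8744 bits
  H(B) = 2.5850 bits
  H(C) = 2.4227 bits
  H(D) = 1.6978 bits

Ranking: B > C > D > A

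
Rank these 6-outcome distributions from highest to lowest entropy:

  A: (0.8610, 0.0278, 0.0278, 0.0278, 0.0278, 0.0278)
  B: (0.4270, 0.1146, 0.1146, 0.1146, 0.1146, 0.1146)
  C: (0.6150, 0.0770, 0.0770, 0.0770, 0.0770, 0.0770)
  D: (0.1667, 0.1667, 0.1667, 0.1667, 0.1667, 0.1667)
D > B > C > A

Key insight: Entropy is maximized by uniform distributions and minimized by concentrated distributions.

Entropies:
  H(A) = 0.9044 bits
  H(B) = 2.3150 bits
  H(C) = 1.8554 bits
  H(D) = 2.5850 bits

Ranking: D > B > C > A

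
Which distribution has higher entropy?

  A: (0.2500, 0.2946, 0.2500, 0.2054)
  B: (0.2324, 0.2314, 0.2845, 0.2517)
B

Both distributions are close to uniform, making this a harder comparison.

H(A) = 1.9885 bits
H(B) = 1.9948 bits

The distribution closer to uniform has higher entropy.
Answer: B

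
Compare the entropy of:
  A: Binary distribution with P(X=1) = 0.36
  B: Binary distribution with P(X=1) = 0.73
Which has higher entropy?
A

For binary distributions, entropy is maximized at p=0.5 and decreases as p moves toward 0 or 1.

H(A) = H(0.36) = 0.9427 bits
H(B) = H(0.73) = 0.8415 bits

Distribution A (p=0.36) is closer to uniform (p=0.5), so it has higher entropy.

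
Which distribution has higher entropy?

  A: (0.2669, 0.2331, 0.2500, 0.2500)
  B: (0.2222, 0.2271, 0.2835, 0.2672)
A

Both distributions are close to uniform, making this a harder comparison.

H(A) = 1.9983 bits
H(B) = 1.9922 bits

The distribution closer to uniform has higher entropy.
Answer: A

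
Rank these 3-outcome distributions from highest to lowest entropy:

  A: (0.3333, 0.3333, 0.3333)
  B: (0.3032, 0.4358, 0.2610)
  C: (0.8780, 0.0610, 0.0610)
A > B > C

Key insight: Entropy is maximized by uniform distributions and minimized by concentrated distributions.

- Uniform distributions have maximum entropy log₂(3) = 1.5850 bits
- The more "peaked" or concentrated a distribution, the lower its entropy

Entropies:
  H(A) = 1.5850 bits
  H(B) = 1.5500 bits
  H(C) = 0.6571 bits

Ranking: A > B > C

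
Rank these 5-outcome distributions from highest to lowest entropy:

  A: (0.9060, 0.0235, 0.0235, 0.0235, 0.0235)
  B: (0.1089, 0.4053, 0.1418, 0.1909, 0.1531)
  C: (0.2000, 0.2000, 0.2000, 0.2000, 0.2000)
C > B > A

Key insight: Entropy is maximized by uniform distributions and minimized by concentrated distributions.

- Uniform distributions have maximum entropy log₂(5) = 2.3219 bits
- The more "peaked" or concentrated a distribution, the lower its entropy

Entropies:
  H(A) = 0.6377 bits
  H(B) = 2.1466 bits
  H(C) = 2.3219 bits

Ranking: C > B > A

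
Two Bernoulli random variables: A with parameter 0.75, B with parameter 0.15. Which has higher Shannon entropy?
A

For binary distributions, entropy is maximized at p=0.5 and decreases as p moves toward 0 or 1.

H(A) = H(0.75) = 0.8113 bits
H(B) = H(0.15) = 0.6098 bits

Distribution A (p=0.75) is closer to uniform (p=0.5), so it has higher entropy.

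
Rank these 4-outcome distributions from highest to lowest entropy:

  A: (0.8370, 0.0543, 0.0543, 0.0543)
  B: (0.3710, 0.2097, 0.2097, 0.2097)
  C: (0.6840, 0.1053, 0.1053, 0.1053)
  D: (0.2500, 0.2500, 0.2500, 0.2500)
D > B > C > A

Key insight: Entropy is maximized by uniform distributions and minimized by concentrated distributions.

Entropies:
  H(A) = 0.8998 bits
  H(B) = 1.9484 bits
  H(C) = 1.4008 bits
  H(D) = 2.0000 bits

Ranking: D > B > C > A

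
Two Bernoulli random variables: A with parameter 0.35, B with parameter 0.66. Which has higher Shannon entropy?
A

For binary distributions, entropy is maximized at p=0.5 and decreases as p moves toward 0 or 1.

H(A) = H(0.35) = 0.9341 bits
H(B) = H(0.66) = 0.9248 bits

Distribution A (p=0.35) is closer to uniform (p=0.5), so it has higher entropy.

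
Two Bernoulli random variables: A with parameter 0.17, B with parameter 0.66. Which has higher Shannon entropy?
B

For binary distributions, entropy is maximized at p=0.5 and decreases as p moves toward 0 or 1.

H(A) = H(0.17) = 0.6577 bits
H(B) = H(0.66) = 0.9248 bits

Distribution B (p=0.66) is closer to uniform (p=0.5), so it has higher entropy.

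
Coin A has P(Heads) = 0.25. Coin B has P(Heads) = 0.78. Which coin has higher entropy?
A

For binary distributions, entropy is maximized at p=0.5 and decreases as p moves toward 0 or 1.

H(A) = H(0.25) = 0.8113 bits
H(B) = H(0.78) = 0.7602 bits

Distribution A (p=0.25) is closer to uniform (p=0.5), so it has higher entropy.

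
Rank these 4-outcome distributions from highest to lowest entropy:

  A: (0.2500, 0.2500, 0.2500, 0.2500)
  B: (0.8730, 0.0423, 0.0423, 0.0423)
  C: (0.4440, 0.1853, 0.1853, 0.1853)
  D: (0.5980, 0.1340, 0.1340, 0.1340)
A > C > D > B

Key insight: Entropy is maximized by uniform distributions and minimized by concentrated distributions.

Entropies:
  H(A) = 2.0000 bits
  H(B) = 0.7504 bits
  H(C) = 1.8722 bits
  H(D) = 1.6093 bits

Ranking: A > C > D > B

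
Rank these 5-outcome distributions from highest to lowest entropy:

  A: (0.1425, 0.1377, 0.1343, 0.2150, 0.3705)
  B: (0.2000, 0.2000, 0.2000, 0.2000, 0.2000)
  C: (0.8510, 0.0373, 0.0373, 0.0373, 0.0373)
B > A > C

Key insight: Entropy is maximized by uniform distributions and minimized by concentrated distributions.

- Uniform distributions have maximum entropy log₂(5) = 2.3219 bits
- The more "peaked" or concentrated a distribution, the lower its entropy

Entropies:
  H(A) = 2.1909 bits
  H(B) = 2.3219 bits
  H(C) = 0.9053 bits

Ranking: B > A > C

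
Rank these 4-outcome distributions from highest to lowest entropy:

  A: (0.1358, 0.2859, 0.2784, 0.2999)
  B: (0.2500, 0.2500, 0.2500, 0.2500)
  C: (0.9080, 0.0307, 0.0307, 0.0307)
B > A > C

Key insight: Entropy is maximized by uniform distributions and minimized by concentrated distributions.

- Uniform distributions have maximum entropy log₂(4) = 2.0000 bits
- The more "peaked" or concentrated a distribution, the lower its entropy

Entropies:
  H(A) = 1.9423 bits
  H(B) = 2.0000 bits
  H(C) = 0.5889 bits

Ranking: B > A > C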